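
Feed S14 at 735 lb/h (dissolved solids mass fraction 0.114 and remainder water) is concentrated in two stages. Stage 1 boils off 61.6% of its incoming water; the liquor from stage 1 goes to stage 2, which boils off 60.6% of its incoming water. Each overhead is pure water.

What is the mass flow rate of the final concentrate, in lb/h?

182.3 lb/h

water in feed = 735×0.886 = 651.21 lb/h.
After stage 1: water left = (1−0.616)×651.21 = 250.06; stream total = 333.85 lb/h.
After stage 2: water left = (1−0.606)×250.06 = 98.525; final concentrate = 182.32 lb/h.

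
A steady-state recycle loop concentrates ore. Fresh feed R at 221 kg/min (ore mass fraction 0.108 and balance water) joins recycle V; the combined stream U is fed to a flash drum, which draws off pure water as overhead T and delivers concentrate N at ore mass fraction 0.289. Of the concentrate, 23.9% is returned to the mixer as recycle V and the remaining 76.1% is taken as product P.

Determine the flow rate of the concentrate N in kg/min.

108.5 kg/min

Overall ore balance (none leaves overhead): ore in fresh feed = ore in product, i.e. 221×0.108 = (1−0.239)·N·0.289.
N = 23.868/(0.289×0.761) = 108.53 kg/min.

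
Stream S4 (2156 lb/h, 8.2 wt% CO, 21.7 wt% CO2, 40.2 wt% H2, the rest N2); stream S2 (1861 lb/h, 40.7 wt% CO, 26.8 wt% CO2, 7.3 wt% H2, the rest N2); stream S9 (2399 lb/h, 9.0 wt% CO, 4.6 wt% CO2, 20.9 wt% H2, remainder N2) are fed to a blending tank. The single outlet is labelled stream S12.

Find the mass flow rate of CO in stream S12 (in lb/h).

CO out = CO in = 2156×0.082 + 1861×0.407 + 2399×0.090 = 1150.1 lb/h.

1150 lb/h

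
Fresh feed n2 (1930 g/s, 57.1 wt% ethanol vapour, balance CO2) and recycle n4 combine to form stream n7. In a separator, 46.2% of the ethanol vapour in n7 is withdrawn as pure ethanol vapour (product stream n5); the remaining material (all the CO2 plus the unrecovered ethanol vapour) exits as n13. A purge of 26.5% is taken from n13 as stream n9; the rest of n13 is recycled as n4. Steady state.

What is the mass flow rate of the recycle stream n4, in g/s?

3017 g/s

CO2 enters only via n2 and leaves only via the purge: 1930×0.429 = 0.265×(CO2 in n13), and the separator passes all CO2, so CO2 in n7 = CO2 in n13 = 3124.4 g/s.
ethanol vapour in n7: m_A = 1930×0.571 + (1−0.265)·(1−0.462)·m_A, so m_A = 1102/0.6046 = 1822.8 g/s.
n13 = (1−0.462)×1822.8 + 3124.4 = 4105.1 g/s.
Recycle n4 = (1−0.265)×4105.1 = 3017.2 g/s.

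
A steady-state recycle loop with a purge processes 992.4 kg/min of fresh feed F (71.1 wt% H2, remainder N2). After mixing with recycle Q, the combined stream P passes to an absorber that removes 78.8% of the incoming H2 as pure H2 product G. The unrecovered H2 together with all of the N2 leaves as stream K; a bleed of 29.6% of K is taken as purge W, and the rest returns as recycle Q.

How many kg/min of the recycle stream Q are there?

N2 enters only via F and leaves only via the purge: 992.4×0.289 = 0.296×(N2 in K), and the absorber passes all N2, so N2 in P = N2 in K = 968.93 kg/min.
H2 in P: m_A = 992.4×0.711 + (1−0.296)·(1−0.788)·m_A, so m_A = 705.6/0.8508 = 829.38 kg/min.
K = (1−0.788)×829.38 + 968.93 = 1144.8 kg/min.
Recycle Q = (1−0.296)×1144.8 = 805.91 kg/min.

805.9 kg/min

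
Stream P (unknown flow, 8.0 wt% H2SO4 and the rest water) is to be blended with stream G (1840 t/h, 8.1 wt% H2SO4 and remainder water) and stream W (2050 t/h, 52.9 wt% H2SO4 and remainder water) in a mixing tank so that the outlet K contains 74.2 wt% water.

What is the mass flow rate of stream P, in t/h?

1291 t/h

Let P be the unknown flow. Total out = 3890 + P.
water balance: 2656.5 + 0.920·P = 0.742·(3890 + P)
(0.920 − 0.742)·P = 0.742×3890 − 2656.5 = 229.87
P = 229.87 / 0.178 = 1291.4 t/h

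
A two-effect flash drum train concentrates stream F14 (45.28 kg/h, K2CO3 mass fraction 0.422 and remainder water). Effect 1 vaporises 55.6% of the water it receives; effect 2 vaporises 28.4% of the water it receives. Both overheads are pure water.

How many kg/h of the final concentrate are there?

27.43 kg/h

water in feed = 45.28×0.578 = 26.172 kg/h.
After stage 1: water left = (1−0.556)×26.172 = 11.62; stream total = 30.728 kg/h.
After stage 2: water left = (1−0.284)×11.62 = 8.3201; final concentrate = 27.428 kg/h.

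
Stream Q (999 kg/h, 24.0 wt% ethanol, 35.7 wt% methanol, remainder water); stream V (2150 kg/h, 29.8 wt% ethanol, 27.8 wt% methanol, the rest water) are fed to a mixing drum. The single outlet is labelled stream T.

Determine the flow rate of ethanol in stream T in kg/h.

880.5 kg/h

ethanol out = ethanol in = 999×0.240 + 2150×0.298 = 880.46 kg/h.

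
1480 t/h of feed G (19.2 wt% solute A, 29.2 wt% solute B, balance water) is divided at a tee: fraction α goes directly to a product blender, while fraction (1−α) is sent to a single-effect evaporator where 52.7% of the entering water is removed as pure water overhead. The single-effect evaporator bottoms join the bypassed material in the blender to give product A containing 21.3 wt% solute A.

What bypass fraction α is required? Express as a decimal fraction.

All 1480×0.192 = 284.16 t/h of solute A reaches A, so A = 284.16/0.213 = 1334.1 t/h and vapour = 145.92 t/h.
The evaporator receives (1−α)·1480 of feed at 0.516 water and removes 0.527 of that water:
0.527×0.516×(1−α)×1480 = 145.92
(1−α) = 145.92/402.46 = 0.3626;  α = 0.6374.

0.637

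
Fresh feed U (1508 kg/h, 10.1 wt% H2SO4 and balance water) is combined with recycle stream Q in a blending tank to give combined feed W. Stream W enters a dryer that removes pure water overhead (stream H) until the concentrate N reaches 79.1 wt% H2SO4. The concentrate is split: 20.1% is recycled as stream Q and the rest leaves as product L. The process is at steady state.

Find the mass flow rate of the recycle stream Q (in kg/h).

48.44 kg/h

Overall H2SO4 balance (none leaves overhead): H2SO4 in fresh feed = H2SO4 in product, i.e. 1508×0.101 = (1−0.201)·N·0.791.
N = 152.31/(0.791×0.799) = 240.99 kg/h.
Recycle Q = 0.201×240.99 = 48.439 kg/h.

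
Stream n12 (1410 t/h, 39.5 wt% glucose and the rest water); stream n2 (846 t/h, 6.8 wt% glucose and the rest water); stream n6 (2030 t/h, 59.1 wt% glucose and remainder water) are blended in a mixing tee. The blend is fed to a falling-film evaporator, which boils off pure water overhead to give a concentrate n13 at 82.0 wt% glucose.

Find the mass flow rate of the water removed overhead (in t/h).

2074 t/h

glucose entering = 1410×0.395 + 846×0.068 + 2030×0.591 = 1814.2 t/h.
All glucose reports to n13, so n13 = 1814.2/0.820 = 2212.4 t/h.
Total feed = 4286 t/h; overhead = 4286 − 2212.4 = 2073.6 t/h.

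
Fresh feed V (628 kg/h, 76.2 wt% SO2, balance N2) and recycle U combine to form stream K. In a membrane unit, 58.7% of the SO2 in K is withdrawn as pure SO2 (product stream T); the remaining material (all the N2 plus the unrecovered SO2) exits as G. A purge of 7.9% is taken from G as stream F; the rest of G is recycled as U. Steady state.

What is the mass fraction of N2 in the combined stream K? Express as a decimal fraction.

0.710

N2 enters only via V and leaves only via the purge: 628×0.238 = 0.079×(N2 in G), and the membrane unit passes all N2, so N2 in K = N2 in G = 1891.9 kg/h.
SO2 in K: m_A = 628×0.762 + (1−0.079)·(1−0.587)·m_A, so m_A = 478.54/0.6196 = 772.3 kg/h.
K = 772.3 + 1891.9 = 2664.2 kg/h.
N2 fraction in K = 1891.9/2664.2 = 0.710.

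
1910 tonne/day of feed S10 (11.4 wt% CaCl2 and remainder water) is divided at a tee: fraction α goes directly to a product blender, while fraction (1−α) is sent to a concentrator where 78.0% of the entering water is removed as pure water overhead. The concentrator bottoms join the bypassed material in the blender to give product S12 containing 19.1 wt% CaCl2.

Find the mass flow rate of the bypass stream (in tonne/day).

795.8 tonne/day

All 1910×0.114 = 217.74 tonne/day of CaCl2 reaches S12, so S12 = 217.74/0.191 = 1140 tonne/day and vapour = 770 tonne/day.
The evaporator receives (1−α)·1910 of feed at 0.886 water and removes 0.780 of that water:
0.780×0.886×(1−α)×1910 = 770
(1−α) = 770/1320 = 0.5833;  α = 0.4167.
Bypass flow = 0.4167×1910 = 795.8 tonne/day.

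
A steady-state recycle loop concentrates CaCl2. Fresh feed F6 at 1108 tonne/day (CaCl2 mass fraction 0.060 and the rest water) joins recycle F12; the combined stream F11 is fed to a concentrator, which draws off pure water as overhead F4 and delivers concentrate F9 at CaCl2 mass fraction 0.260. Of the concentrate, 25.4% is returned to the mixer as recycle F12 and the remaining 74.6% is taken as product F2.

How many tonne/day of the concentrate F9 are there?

Overall CaCl2 balance (none leaves overhead): CaCl2 in fresh feed = CaCl2 in product, i.e. 1108×0.060 = (1−0.254)·F9·0.260.
F9 = 66.48/(0.260×0.746) = 342.75 tonne/day.

342.8 tonne/day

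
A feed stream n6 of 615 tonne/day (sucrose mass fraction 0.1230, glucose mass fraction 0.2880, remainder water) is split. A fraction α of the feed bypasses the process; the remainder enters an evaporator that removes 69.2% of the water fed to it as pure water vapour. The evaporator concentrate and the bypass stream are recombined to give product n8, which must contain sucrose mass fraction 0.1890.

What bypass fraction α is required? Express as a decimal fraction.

All 615×0.123 = 75.645 tonne/day of sucrose reaches n8, so n8 = 75.645/0.189 = 400.24 tonne/day and vapour = 214.76 tonne/day.
The evaporator receives (1−α)·615 of feed at 0.589 water and removes 0.692 of that water:
0.692×0.589×(1−α)×615 = 214.76
(1−α) = 214.76/250.67 = 0.8568;  α = 0.1432.

0.143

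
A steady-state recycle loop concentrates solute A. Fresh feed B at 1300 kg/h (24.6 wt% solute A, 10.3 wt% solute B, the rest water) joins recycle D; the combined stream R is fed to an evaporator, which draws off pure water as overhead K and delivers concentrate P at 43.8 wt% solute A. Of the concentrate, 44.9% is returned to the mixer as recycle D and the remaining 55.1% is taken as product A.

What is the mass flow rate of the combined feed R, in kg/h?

Overall solute A balance (none leaves overhead): solute A in fresh feed = solute A in product, i.e. 1300×0.246 = (1−0.449)·P·0.438.
P = 319.8/(0.438×0.551) = 1325.1 kg/h.
Recycle D = 0.449×1325.1 = 594.98 kg/h.
Combined feed R = 1300 + 594.98 = 1895 kg/h.

1895 kg/h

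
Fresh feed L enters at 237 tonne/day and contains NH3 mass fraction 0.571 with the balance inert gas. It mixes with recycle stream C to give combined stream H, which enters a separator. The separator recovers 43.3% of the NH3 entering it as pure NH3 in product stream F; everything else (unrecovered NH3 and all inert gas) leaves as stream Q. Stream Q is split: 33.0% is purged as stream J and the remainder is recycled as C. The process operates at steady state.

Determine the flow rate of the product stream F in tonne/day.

94.49 tonne/day

NH3 in H: m_A = 237×0.571 + (1−0.330)·(1−0.433)·m_A, so m_A = 135.33/0.6201 = 218.23 tonne/day.
Product F = 0.433×218.23 = 94.494 tonne/day.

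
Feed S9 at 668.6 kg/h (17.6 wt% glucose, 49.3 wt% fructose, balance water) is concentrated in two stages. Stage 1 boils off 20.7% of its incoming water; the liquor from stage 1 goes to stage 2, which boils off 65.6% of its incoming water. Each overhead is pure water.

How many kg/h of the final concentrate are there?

507.7 kg/h

water in feed = 668.6×0.331 = 221.31 kg/h.
After stage 1: water left = (1−0.207)×221.31 = 175.5; stream total = 622.79 kg/h.
After stage 2: water left = (1−0.656)×175.5 = 60.371; final concentrate = 507.66 kg/h.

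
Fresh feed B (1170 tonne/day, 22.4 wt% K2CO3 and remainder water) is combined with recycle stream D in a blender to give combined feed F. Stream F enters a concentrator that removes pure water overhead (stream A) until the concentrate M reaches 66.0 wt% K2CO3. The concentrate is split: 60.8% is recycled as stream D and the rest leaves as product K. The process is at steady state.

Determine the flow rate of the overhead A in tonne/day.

Overall K2CO3 balance (none leaves overhead): K2CO3 in fresh feed = K2CO3 in product, i.e. 1170×0.224 = (1−0.608)·M·0.660.
M = 262.08/(0.660×0.392) = 1013 tonne/day.
Recycle D = 0.608×1013 = 615.9 tonne/day.
Combined feed F = 1170 + 615.9 = 1785.9 tonne/day.
Overhead A = F − M = 1785.9 − 1013 = 772.91 tonne/day.

772.9 tonne/day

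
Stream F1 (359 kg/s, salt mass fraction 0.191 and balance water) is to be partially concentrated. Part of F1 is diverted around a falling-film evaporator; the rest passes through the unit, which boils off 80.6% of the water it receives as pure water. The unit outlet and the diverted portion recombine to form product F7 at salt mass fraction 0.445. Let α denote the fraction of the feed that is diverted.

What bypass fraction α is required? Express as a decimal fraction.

0.125

All 359×0.191 = 68.569 kg/s of salt reaches F7, so F7 = 68.569/0.445 = 154.09 kg/s and vapour = 204.91 kg/s.
The evaporator receives (1−α)·359 of feed at 0.809 water and removes 0.806 of that water:
0.806×0.809×(1−α)×359 = 204.91
(1−α) = 204.91/234.09 = 0.8754;  α = 0.1246.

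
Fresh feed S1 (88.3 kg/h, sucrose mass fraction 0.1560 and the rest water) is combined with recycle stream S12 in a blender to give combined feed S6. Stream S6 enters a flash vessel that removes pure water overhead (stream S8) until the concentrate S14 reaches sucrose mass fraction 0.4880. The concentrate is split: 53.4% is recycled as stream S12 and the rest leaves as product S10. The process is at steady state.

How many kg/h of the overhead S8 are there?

60.07 kg/h

Overall sucrose balance (none leaves overhead): sucrose in fresh feed = sucrose in product, i.e. 88.3×0.156 = (1−0.534)·S14·0.488.
S14 = 13.775/(0.488×0.466) = 60.573 kg/h.
Recycle S12 = 0.534×60.573 = 32.346 kg/h.
Combined feed S6 = 88.3 + 32.346 = 120.65 kg/h.
Overhead S8 = S6 − S14 = 120.65 − 60.573 = 60.073 kg/h.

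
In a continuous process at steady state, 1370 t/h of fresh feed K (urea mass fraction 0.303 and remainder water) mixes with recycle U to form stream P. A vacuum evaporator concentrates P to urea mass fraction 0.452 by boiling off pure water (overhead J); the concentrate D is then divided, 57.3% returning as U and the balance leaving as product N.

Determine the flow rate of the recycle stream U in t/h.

1232 t/h

Overall urea balance (none leaves overhead): urea in fresh feed = urea in product, i.e. 1370×0.303 = (1−0.573)·D·0.452.
D = 415.11/(0.452×0.427) = 2150.8 t/h.
Recycle U = 0.573×2150.8 = 1232.4 t/h.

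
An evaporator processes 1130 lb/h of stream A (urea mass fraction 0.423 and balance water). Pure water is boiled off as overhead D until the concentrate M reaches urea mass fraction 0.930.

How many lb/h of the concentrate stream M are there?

urea is conserved: 1130×0.423 = 477.99 lb/h all reports to the concentrate.
Concentrate = 477.99/(target fraction) = 513.97 lb/h.

514 lb/h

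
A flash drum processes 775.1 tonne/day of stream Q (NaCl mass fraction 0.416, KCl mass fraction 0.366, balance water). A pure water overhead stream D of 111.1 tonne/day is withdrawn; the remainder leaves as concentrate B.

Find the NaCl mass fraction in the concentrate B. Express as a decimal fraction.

NaCl is not removed: 775.1×0.416 = 322.44 tonne/day of NaCl enters B.
Concentrate = 775.1 − 111.1 = 664 tonne/day.
Mass fraction = 322.44/664 = 0.486.

0.486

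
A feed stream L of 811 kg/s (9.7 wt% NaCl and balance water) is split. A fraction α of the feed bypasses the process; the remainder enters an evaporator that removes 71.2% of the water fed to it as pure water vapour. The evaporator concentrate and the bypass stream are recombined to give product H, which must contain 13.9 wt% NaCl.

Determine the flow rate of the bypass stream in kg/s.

All 811×0.097 = 78.667 kg/s of NaCl reaches H, so H = 78.667/0.139 = 565.95 kg/s and vapour = 245.05 kg/s.
The evaporator receives (1−α)·811 of feed at 0.903 water and removes 0.712 of that water:
0.712×0.903×(1−α)×811 = 245.05
(1−α) = 245.05/521.42 = 0.4700;  α = 0.5300.
Bypass flow = 0.5300×811 = 429.86 kg/s.

429.9 kg/s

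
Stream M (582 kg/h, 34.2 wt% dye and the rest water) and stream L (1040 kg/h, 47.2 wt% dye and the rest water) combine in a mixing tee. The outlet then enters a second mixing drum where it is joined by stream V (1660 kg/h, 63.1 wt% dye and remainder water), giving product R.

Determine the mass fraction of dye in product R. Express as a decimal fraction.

Overall, product flow = 3282 kg/h.
dye in = 582×0.342 + 1040×0.472 + 1660×0.631 = 1737.4 kg/h.
dye fraction in R = 0.529.

0.529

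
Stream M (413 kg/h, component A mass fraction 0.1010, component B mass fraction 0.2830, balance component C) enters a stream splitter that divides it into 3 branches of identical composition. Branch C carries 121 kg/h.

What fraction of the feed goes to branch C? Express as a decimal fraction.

0.293

Fraction to C = 121/413 = 0.2930.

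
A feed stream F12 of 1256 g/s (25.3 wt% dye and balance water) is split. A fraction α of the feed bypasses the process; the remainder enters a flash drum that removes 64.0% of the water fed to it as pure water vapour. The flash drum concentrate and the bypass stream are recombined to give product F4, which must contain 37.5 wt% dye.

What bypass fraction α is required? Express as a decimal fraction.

All 1256×0.253 = 317.77 g/s of dye reaches F4, so F4 = 317.77/0.375 = 847.38 g/s and vapour = 408.62 g/s.
The evaporator receives (1−α)·1256 of feed at 0.747 water and removes 0.640 of that water:
0.640×0.747×(1−α)×1256 = 408.62
(1−α) = 408.62/600.47 = 0.6805;  α = 0.3195.

0.320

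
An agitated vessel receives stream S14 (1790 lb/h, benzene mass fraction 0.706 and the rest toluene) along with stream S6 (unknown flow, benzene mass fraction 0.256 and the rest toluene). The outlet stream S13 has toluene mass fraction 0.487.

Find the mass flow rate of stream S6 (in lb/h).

1344 lb/h

Let S6 be the unknown flow. Total out = 1790 + S6.
toluene balance: 526.26 + 0.744·S6 = 0.487·(1790 + S6)
(0.744 − 0.487)·S6 = 0.487×1790 − 526.26 = 345.47
S6 = 345.47 / 0.257 = 1344.2 lb/h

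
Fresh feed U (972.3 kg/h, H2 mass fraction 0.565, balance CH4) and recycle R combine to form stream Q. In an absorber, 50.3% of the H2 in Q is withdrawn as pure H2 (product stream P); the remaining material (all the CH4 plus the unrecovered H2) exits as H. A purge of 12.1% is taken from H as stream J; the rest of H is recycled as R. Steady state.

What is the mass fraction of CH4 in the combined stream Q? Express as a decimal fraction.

0.782

CH4 enters only via U and leaves only via the purge: 972.3×0.435 = 0.121×(CH4 in H), and the absorber passes all CH4, so CH4 in Q = CH4 in H = 3495.5 kg/h.
H2 in Q: m_A = 972.3×0.565 + (1−0.121)·(1−0.503)·m_A, so m_A = 549.35/0.5631 = 975.52 kg/h.
Q = 975.52 + 3495.5 = 4471 kg/h.
CH4 fraction in Q = 3495.5/4471 = 0.782.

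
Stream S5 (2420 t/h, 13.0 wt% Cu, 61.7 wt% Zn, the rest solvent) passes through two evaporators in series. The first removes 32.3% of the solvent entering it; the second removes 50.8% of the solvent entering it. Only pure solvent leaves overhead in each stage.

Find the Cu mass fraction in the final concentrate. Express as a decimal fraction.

solvent in feed = 2420×0.253 = 612.26 t/h.
After stage 1: solvent left = (1−0.323)×612.26 = 414.5; stream total = 2222.2 t/h.
After stage 2: solvent left = (1−0.508)×414.5 = 203.93; final concentrate = 2011.7 t/h.
Cu fraction = 314.6/2011.7 = 0.156.

0.156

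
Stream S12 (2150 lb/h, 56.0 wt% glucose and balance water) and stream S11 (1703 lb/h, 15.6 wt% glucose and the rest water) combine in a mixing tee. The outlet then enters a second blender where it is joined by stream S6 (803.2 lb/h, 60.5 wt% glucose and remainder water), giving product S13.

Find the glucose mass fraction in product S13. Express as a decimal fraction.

0.420

Overall, product flow = 4656.2 lb/h.
glucose in = 2150×0.560 + 1703×0.156 + 803.2×0.605 = 1955.6 lb/h.
glucose fraction in S13 = 0.420.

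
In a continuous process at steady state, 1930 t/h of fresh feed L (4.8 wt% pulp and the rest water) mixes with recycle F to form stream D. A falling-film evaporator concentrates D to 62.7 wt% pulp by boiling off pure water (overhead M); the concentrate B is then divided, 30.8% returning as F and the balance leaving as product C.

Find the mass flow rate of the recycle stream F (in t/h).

65.76 t/h

Overall pulp balance (none leaves overhead): pulp in fresh feed = pulp in product, i.e. 1930×0.048 = (1−0.308)·B·0.627.
B = 92.64/(0.627×0.692) = 213.51 t/h.
Recycle F = 0.308×213.51 = 65.762 t/h.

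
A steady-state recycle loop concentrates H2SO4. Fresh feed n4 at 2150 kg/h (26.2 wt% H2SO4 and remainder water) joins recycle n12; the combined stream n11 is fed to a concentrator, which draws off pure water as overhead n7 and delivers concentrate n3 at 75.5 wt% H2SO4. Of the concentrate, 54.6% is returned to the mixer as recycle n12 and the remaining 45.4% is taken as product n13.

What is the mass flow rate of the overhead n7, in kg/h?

Overall H2SO4 balance (none leaves overhead): H2SO4 in fresh feed = H2SO4 in product, i.e. 2150×0.262 = (1−0.546)·n3·0.755.
n3 = 563.3/(0.755×0.454) = 1643.4 kg/h.
Recycle n12 = 0.546×1643.4 = 897.28 kg/h.
Combined feed n11 = 2150 + 897.28 = 3047.3 kg/h.
Overhead n7 = n11 − n3 = 3047.3 − 1643.4 = 1403.9 kg/h.

1404 kg/h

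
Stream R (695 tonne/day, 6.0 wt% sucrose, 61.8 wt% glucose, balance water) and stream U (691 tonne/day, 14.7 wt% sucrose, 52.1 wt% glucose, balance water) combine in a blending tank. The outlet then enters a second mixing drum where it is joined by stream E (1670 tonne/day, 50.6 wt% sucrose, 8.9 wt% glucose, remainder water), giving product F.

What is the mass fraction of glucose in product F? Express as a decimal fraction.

Overall, product flow = 3056 tonne/day.
glucose in = 695×0.618 + 691×0.521 + 1670×0.089 = 938.15 tonne/day.
glucose fraction in F = 0.307.

0.307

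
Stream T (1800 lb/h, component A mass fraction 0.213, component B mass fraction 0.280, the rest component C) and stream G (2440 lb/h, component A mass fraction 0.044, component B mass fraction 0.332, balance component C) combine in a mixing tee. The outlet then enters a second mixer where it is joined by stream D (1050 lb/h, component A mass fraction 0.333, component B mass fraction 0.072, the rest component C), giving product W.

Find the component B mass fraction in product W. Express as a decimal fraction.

0.263

Overall, product flow = 5290 lb/h.
component B in = 1800×0.280 + 2440×0.332 + 1050×0.072 = 1389.7 lb/h.
component B fraction in W = 0.263.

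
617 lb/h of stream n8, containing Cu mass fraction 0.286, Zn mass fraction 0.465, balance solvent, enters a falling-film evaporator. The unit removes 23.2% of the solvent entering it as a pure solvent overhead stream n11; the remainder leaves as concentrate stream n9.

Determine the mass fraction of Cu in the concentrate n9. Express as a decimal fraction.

Cu is not removed: 617×0.286 = 176.46 lb/h of Cu enters n9.
solvent entering = 617×0.249 = 153.63 lb/h; overhead removed = 0.232×153.63 = 35.643 lb/h.
Concentrate = 617 − 35.643 = 581.36 lb/h.
Mass fraction = 176.46/581.36 = 0.304.

0.304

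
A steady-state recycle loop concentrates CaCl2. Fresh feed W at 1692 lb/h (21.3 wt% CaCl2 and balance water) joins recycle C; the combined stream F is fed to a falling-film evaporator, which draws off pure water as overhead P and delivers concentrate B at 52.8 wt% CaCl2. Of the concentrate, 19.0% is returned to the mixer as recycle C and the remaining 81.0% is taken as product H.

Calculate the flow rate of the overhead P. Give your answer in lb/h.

1009 lb/h

Overall CaCl2 balance (none leaves overhead): CaCl2 in fresh feed = CaCl2 in product, i.e. 1692×0.213 = (1−0.190)·B·0.528.
B = 360.4/(0.528×0.810) = 842.68 lb/h.
Recycle C = 0.190×842.68 = 160.11 lb/h.
Combined feed F = 1692 + 160.11 = 1852.1 lb/h.
Overhead P = F − B = 1852.1 − 842.68 = 1009.4 lb/h.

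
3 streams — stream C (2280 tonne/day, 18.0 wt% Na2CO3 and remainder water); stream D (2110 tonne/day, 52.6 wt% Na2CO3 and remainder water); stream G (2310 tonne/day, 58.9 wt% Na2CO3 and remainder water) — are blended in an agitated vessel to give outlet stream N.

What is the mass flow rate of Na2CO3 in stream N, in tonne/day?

Na2CO3 out = Na2CO3 in = 2280×0.180 + 2110×0.526 + 2310×0.589 = 2880.8 tonne/day.

2881 tonne/day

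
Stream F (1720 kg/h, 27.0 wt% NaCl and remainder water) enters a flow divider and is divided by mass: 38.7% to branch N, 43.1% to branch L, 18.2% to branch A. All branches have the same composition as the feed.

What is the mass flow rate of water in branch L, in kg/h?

Branch L total = 0.431×1720 = 741.32 kg/h.
water in L = 0.730×741.32 = 541.16 kg/h.

541.2 kg/h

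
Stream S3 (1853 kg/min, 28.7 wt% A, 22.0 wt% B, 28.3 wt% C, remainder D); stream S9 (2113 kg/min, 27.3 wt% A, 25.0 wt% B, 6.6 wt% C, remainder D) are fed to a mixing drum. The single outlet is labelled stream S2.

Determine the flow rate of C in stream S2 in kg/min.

C out = C in = 1853×0.283 + 2113×0.066 = 663.86 kg/min.

663.9 kg/min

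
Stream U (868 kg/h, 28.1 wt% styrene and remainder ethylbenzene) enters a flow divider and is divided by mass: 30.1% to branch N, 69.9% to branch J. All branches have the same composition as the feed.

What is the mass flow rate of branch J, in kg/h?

606.7 kg/h

Branch J flow = 0.699×868 = 606.73 kg/h.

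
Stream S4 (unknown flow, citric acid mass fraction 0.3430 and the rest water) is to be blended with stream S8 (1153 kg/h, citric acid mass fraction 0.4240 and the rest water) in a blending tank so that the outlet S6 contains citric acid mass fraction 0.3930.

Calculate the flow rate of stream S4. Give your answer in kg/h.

Let S4 be the unknown flow. Total out = 1153 + S4.
citric acid balance: 488.87 + 0.343·S4 = 0.393·(1153 + S4)
(0.343 − 0.393)·S4 = 0.393×1153 − 488.87 = -35.743
S4 = -35.743 / -0.050 = 714.86 kg/h

714.9 kg/h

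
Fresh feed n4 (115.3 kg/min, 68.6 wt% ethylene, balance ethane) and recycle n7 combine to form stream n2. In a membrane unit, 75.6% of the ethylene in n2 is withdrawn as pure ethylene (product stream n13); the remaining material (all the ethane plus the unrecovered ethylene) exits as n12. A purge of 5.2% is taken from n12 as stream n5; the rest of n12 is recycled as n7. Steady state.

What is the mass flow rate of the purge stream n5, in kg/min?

ethane enters only via n4 and leaves only via the purge: 115.3×0.314 = 0.052×(ethane in n12), and the membrane unit passes all ethane, so ethane in n2 = ethane in n12 = 696.23 kg/min.
ethylene in n2: m_A = 115.3×0.686 + (1−0.052)·(1−0.756)·m_A, so m_A = 79.096/0.7687 = 102.9 kg/min.
n12 = (1−0.756)×102.9 + 696.23 = 721.34 kg/min.
Purge n5 = 0.052×721.34 = 37.51 kg/min.

37.51 kg/min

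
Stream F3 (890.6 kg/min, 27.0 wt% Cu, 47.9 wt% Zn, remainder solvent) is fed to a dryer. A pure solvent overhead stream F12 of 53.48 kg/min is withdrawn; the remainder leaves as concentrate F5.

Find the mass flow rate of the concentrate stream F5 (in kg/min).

Concentrate = 890.6 − 53.48 = 837.12 kg/min.

837.1 kg/min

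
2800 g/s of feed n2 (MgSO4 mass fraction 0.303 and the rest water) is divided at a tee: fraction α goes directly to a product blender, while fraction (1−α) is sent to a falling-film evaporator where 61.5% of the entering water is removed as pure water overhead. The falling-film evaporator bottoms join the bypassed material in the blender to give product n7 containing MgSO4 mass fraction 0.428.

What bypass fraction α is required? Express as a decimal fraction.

All 2800×0.303 = 848.4 g/s of MgSO4 reaches n7, so n7 = 848.4/0.428 = 1982.2 g/s and vapour = 817.76 g/s.
The evaporator receives (1−α)·2800 of feed at 0.697 water and removes 0.615 of that water:
0.615×0.697×(1−α)×2800 = 817.76
(1−α) = 817.76/1200.2 = 0.6813;  α = 0.3187.

0.319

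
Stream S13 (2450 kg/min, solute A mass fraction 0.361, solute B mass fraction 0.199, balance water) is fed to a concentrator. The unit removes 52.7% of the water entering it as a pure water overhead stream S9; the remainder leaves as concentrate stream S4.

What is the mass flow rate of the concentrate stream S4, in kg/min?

water entering = 2450×0.440 = 1078 kg/min; overhead removed = 0.527×1078 = 568.11 kg/min.
Concentrate = 2450 − 568.11 = 1881.9 kg/min.

1882 kg/min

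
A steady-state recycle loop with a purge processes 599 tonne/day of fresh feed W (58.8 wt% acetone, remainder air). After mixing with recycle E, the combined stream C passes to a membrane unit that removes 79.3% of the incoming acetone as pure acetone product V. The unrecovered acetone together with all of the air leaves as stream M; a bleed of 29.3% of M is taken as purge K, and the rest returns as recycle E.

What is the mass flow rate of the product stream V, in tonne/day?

327.2 tonne/day

acetone in C: m_A = 599×0.588 + (1−0.293)·(1−0.793)·m_A, so m_A = 352.21/0.8537 = 412.59 tonne/day.
Product V = 0.793×412.59 = 327.19 tonne/day.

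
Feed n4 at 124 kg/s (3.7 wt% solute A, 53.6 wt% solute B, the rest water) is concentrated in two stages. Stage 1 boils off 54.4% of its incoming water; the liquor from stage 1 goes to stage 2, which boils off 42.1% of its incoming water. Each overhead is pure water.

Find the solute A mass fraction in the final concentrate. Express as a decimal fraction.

water in feed = 124×0.427 = 52.948 kg/s.
After stage 1: water left = (1−0.544)×52.948 = 24.144; stream total = 95.196 kg/s.
After stage 2: water left = (1−0.421)×24.144 = 13.98; final concentrate = 85.032 kg/s.
solute A fraction = 4.588/85.032 = 0.054.

0.054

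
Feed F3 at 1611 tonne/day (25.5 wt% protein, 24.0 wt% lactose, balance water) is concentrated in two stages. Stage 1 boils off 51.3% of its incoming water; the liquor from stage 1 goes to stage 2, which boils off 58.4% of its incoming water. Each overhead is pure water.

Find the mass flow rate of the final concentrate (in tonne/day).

water in feed = 1611×0.505 = 813.56 tonne/day.
After stage 1: water left = (1−0.513)×813.56 = 396.2; stream total = 1193.6 tonne/day.
After stage 2: water left = (1−0.584)×396.2 = 164.82; final concentrate = 962.26 tonne/day.

962.3 tonne/day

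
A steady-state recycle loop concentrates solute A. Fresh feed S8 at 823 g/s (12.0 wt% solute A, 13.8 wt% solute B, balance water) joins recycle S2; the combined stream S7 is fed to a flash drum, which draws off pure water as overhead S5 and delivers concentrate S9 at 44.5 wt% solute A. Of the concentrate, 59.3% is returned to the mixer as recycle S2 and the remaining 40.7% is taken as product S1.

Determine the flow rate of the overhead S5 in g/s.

601.1 g/s

Overall solute A balance (none leaves overhead): solute A in fresh feed = solute A in product, i.e. 823×0.120 = (1−0.593)·S9·0.445.
S9 = 98.76/(0.445×0.407) = 545.29 g/s.
Recycle S2 = 0.593×545.29 = 323.36 g/s.
Combined feed S7 = 823 + 323.36 = 1146.4 g/s.
Overhead S5 = S7 − S9 = 1146.4 − 545.29 = 601.07 g/s.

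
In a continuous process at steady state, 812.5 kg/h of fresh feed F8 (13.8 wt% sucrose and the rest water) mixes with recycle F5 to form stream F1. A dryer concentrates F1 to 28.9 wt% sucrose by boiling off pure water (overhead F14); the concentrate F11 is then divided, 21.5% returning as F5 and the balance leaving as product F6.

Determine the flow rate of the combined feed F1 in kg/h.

918.8 kg/h

Overall sucrose balance (none leaves overhead): sucrose in fresh feed = sucrose in product, i.e. 812.5×0.138 = (1−0.215)·F11·0.289.
F11 = 112.13/(0.289×0.785) = 494.24 kg/h.
Recycle F5 = 0.215×494.24 = 106.26 kg/h.
Combined feed F1 = 812.5 + 106.26 = 918.76 kg/h.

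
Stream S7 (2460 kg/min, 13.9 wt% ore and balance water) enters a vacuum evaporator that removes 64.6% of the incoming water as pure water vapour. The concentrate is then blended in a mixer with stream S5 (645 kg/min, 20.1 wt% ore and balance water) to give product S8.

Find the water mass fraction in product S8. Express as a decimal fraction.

0.728

Vapour removed = 0.646×0.861×2460 = 1368.3 kg/min; concentrate = 1091.7 kg/min.
water reaching the mixer = 749.79 (from concentrate) + 645×0.799 = 1265.1 kg/min.
Product flow = 1091.7 + 645 = 1736.7 kg/min; water fraction = 0.728.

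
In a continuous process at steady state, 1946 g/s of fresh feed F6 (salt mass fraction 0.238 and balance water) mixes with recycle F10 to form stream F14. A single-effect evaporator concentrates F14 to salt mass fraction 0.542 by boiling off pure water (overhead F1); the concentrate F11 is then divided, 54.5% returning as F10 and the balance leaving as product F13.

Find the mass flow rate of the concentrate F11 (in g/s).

Overall salt balance (none leaves overhead): salt in fresh feed = salt in product, i.e. 1946×0.238 = (1−0.545)·F11·0.542.
F11 = 463.15/(0.542×0.455) = 1878.1 g/s.

1878 g/s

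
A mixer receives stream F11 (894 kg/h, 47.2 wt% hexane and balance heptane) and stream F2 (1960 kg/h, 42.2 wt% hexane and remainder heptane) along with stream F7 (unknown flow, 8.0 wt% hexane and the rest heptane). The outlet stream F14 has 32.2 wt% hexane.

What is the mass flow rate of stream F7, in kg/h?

Let F7 be the unknown flow. Total out = 2854 + F7.
hexane balance: 1249.1 + 0.080·F7 = 0.322·(2854 + F7)
(0.080 − 0.322)·F7 = 0.322×2854 − 1249.1 = -330.1
F7 = -330.1 / -0.242 = 1364 kg/h

1364 kg/h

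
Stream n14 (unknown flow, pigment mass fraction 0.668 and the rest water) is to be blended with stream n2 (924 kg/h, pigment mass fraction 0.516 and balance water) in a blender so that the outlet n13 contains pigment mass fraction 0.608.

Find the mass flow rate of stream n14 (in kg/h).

Let n14 be the unknown flow. Total out = 924 + n14.
pigment balance: 476.78 + 0.668·n14 = 0.608·(924 + n14)
(0.668 − 0.608)·n14 = 0.608×924 − 476.78 = 85.008
n14 = 85.008 / 0.060 = 1416.8 kg/h

1417 kg/h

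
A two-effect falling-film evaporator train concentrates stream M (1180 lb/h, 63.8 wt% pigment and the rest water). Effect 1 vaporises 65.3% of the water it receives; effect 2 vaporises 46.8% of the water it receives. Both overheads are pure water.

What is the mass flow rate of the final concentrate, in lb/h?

831.7 lb/h

water in feed = 1180×0.362 = 427.16 lb/h.
After stage 1: water left = (1−0.653)×427.16 = 148.22; stream total = 901.06 lb/h.
After stage 2: water left = (1−0.468)×148.22 = 78.855; final concentrate = 831.7 lb/h.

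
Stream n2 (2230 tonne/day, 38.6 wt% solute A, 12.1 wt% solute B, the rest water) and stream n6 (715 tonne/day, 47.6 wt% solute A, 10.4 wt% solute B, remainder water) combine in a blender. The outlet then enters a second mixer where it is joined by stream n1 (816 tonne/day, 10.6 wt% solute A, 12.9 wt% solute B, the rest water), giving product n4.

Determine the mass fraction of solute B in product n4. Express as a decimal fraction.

Overall, product flow = 3761 tonne/day.
solute B in = 2230×0.121 + 715×0.104 + 816×0.129 = 449.45 tonne/day.
solute B fraction in n4 = 0.120.

0.120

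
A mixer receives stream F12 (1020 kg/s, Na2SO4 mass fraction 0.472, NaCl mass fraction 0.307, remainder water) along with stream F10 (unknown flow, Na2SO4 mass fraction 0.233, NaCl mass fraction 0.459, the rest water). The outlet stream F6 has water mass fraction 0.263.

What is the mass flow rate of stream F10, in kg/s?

952 kg/s

Let F10 be the unknown flow. Total out = 1020 + F10.
water balance: 225.42 + 0.308·F10 = 0.263·(1020 + F10)
(0.308 − 0.263)·F10 = 0.263×1020 − 225.42 = 42.84
F10 = 42.84 / 0.045 = 952 kg/s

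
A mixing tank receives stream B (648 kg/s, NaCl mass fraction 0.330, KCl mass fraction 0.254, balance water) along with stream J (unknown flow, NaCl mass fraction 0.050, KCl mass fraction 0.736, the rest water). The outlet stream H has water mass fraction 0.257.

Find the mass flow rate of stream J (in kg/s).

2396 kg/s

Let J be the unknown flow. Total out = 648 + J.
water balance: 269.57 + 0.214·J = 0.257·(648 + J)
(0.214 − 0.257)·J = 0.257×648 − 269.57 = -103.03
J = -103.03 / -0.043 = 2396.1 kg/s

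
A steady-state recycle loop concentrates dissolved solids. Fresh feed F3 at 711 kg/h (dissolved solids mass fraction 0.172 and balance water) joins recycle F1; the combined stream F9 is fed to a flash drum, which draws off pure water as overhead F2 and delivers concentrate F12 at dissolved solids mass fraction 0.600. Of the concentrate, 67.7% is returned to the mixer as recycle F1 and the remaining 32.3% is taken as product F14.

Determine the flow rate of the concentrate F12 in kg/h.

631 kg/h

Overall dissolved solids balance (none leaves overhead): dissolved solids in fresh feed = dissolved solids in product, i.e. 711×0.172 = (1−0.677)·F12·0.600.
F12 = 122.29/(0.600×0.323) = 631.02 kg/h.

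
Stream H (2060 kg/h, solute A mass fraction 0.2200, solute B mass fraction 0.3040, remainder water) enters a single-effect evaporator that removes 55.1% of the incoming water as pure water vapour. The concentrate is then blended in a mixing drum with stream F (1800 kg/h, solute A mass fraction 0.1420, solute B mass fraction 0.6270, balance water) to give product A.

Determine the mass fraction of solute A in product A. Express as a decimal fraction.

0.2135

Vapour removed = 0.551×0.476×2060 = 540.29 kg/h; concentrate = 1519.7 kg/h.
solute A reaching the mixer = 453.2 (from concentrate) + 1800×0.142 = 708.8 kg/h.
Product flow = 1519.7 + 1800 = 3319.7 kg/h; solute A fraction = 0.2135.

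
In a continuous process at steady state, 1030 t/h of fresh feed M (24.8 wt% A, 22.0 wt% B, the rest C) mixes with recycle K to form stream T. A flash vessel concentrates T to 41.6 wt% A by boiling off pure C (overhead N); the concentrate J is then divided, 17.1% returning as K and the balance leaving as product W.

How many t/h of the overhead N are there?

Overall A balance (none leaves overhead): A in fresh feed = A in product, i.e. 1030×0.248 = (1−0.171)·J·0.416.
J = 255.44/(0.416×0.829) = 740.7 t/h.
Recycle K = 0.171×740.7 = 126.66 t/h.
Combined feed T = 1030 + 126.66 = 1156.7 t/h.
Overhead N = T − J = 1156.7 − 740.7 = 415.96 t/h.

416 t/h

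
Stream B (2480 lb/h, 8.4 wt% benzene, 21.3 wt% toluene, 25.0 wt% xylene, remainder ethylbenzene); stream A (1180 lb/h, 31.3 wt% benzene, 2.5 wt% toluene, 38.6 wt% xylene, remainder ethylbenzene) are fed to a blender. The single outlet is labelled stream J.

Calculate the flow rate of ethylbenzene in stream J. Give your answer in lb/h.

ethylbenzene out = ethylbenzene in = 2480×0.453 + 1180×0.276 = 1449.1 lb/h.

1449 lb/h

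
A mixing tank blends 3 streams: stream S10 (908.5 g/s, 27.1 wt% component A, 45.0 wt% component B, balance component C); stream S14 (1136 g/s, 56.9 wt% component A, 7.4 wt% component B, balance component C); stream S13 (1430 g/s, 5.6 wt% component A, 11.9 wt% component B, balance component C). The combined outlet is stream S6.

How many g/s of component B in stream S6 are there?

663.1 g/s

component B out = component B in = 908.5×0.450 + 1136×0.074 + 1430×0.119 = 663.06 g/s.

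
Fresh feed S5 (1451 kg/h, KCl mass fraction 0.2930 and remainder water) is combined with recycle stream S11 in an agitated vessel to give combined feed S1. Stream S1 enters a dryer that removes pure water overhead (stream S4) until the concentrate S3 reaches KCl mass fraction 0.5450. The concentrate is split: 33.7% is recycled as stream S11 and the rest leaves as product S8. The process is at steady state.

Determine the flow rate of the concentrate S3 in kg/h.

1177 kg/h

Overall KCl balance (none leaves overhead): KCl in fresh feed = KCl in product, i.e. 1451×0.293 = (1−0.337)·S3·0.545.
S3 = 425.14/(0.545×0.663) = 1176.6 kg/h.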